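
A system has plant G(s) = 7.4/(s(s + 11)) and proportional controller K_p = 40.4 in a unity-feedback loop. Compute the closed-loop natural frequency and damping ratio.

ω_n = 17.3 rad/s, ζ = 0.318

1 + K_p·G(s) = 0 gives s² + 11s + 299 = 0.
So ω_n² = 299 ⇒ ω_n = 17.29 rad/s, and ζ = 11/(2ω_n) = 0.318.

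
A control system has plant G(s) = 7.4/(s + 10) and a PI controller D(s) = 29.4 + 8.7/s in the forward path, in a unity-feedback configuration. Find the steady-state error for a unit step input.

0

The open loop D(s)G(s) has a pole at the origin (type 1), so the static position error constant is infinite and e_ss = 1/(1+∞) = 0.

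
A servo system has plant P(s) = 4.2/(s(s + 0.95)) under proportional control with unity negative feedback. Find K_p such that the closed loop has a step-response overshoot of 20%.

From %OS = 100·exp(−πζ/√(1−ζ²)) = 20%, ζ = −ln(0.2)/√(π²+ln²(0.2)) = 0.4559.
Characteristic equation s² + 0.95s + 4.2K_p = 0 gives ζ = 0.95/(2√(4.2K_p)).
Setting ζ = 0.4559: √(4.2K_p) = 0.95/(2·0.4559) = 1.042, so K_p = 1.085/4.2 = 0.258.

K_p = 0.258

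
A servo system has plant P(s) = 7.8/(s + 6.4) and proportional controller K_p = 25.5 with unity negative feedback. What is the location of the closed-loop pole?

s = -205.3

Closed-loop transfer function: T(s) = K_p·P(s)/(1 + K_p·P(s)) = 198.9/(s + 6.4 + 198.9) = 198.9/(s + 205.3).
The closed-loop pole is at s = −205.3.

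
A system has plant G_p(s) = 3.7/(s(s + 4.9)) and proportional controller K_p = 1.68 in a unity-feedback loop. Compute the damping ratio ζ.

ζ = 0.983

With unity feedback the closed-loop characteristic equation is s² + 4.9s + 1.68·3.7 = s² + 4.9s + 6.216 = 0.
So ω_n² = 6.216 ⇒ ω_n = 2.493 rad/s, and ζ = 4.9/(2ω_n) = 0.983.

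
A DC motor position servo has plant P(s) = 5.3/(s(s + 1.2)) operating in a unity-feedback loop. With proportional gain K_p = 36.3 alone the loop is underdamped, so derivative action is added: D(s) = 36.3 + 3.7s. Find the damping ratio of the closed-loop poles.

Forward path: (36.3 + 3.7s)·5.3/(s(s+1.2)). The closed-loop characteristic equation is s² + (1.2 + 5.3·3.7)s + 5.3·36.3 = 0.
That is s² + 20.81s + 192.4 = 0, so ω_n = 13.87 rad/s and ζ = 20.81/(2·13.87) = 0.7502.

ζ = 0.75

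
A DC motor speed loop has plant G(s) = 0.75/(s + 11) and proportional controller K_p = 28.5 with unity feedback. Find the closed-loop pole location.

Closed-loop transfer function: T(s) = K_p·G(s)/(1 + K_p·G(s)) = 21.38/(s + 11 + 21.38) = 21.38/(s + 32.38).
The closed-loop pole is at s = −32.38.

s = -32.38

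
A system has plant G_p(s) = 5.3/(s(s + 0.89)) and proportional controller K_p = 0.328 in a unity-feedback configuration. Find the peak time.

T_p = 2.53 s

Closed-loop characteristic equation: s² + 0.89s + 1.738 = 0, so ω_n = 1.318 rad/s and ζ = 0.89/(2·1.318) = 0.3375.
Damped frequency ω_d = ω_n√(1−ζ²) = 1.241 rad/s, so peak time T_p = π/ω_d = 2.53 s.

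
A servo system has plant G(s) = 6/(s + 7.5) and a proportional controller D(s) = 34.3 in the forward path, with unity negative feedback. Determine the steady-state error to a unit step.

The loop is type 0. Static position error constant K_pos = D(0)·G(0) = 34.3·0.8 = 27.44.
Steady-state error to a unit step: e_ss = 1/(1+K_pos) = 1/28.44 = 0.0352.

0.0352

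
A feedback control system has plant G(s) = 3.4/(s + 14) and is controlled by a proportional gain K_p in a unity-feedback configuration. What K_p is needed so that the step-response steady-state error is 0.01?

K_p = 408

The loop is type 0, so e_ss(step) = 1/(1 + K_pos) with K_pos = K_p·G(0).
G(0) = 0.2429. Require 1/(1 + K_p·0.2429) = 0.01, so 1 + 0.2429·K_p = 100.
K_p = (100 − 1)/0.2429 = 408.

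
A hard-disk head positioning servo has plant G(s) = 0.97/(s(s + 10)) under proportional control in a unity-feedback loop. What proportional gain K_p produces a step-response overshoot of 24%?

K_p = 151

From %OS = 100·exp(−πζ/√(1−ζ²)) = 24%, ζ = −ln(0.24)/√(π²+ln²(0.24)) = 0.4136.
Characteristic equation s² + 10s + 0.97K_p = 0 gives ζ = 10/(2√(0.97K_p)).
Setting ζ = 0.4136: √(0.97K_p) = 10/(2·0.4136) = 12.09, so K_p = 146.1/0.97 = 151.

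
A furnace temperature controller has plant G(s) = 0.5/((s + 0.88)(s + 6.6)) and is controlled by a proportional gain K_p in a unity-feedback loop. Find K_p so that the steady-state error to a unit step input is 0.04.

Steady-state error for a unit step on this type-0 loop is 1/(1 + K_p·G(0)).
G(0) = 0.08609. Require 1/(1 + K_p·0.08609) = 0.04, so 1 + 0.08609·K_p = 25.
K_p = (25 − 1)/0.08609 = 279.

K_p = 279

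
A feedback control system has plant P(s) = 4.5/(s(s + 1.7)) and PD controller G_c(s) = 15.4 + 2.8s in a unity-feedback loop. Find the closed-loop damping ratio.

Forward path: (15.4 + 2.8s)·4.5/(s(s+1.7)). The closed-loop characteristic equation is s² + (1.7 + 4.5·2.8)s + 4.5·15.4 = 0.
That is s² + 14.3s + 69.3 = 0, so ω_n = 8.325 rad/s and ζ = 14.3/(2·8.325) = 0.8589.

ζ = 0.859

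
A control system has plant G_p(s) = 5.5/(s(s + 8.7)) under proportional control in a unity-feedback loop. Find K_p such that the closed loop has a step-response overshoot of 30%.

K_p = 26.9

From %OS = 100·exp(−πζ/√(1−ζ²)) = 30%, ζ = −ln(0.3)/√(π²+ln²(0.3)) = 0.3579.
Characteristic equation s² + 8.7s + 5.5K_p = 0 gives ζ = 8.7/(2√(5.5K_p)).
Setting ζ = 0.3579: √(5.5K_p) = 8.7/(2·0.3579) = 12.16, so K_p = 147.8/5.5 = 26.9.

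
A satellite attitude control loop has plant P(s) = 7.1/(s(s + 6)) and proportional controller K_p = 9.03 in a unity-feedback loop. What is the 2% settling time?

From 1 + K_pP(s) = 0: s² + 6s + 64.11 = 0 ⇒ ω_n = 8.007, ζ = 0.3747.
2% settling time T_s ≈ 4/(ζω_n) = 4/3 = 1.33 s.

T_s ≈ 1.33 s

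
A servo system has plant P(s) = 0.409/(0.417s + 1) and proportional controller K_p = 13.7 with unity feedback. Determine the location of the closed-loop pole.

Closed loop: T(s) = K_p·P/(1+K_p·P) = 5.603/(0.417s + 1 + 5.603), with pole at s = −(1 + 5.603)/0.417 = −15.84.

s = -15.84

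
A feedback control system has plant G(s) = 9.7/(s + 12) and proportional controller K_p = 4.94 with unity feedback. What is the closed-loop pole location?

s = -59.92

Closed-loop transfer function: T(s) = K_p·G(s)/(1 + K_p·G(s)) = 47.92/(s + 12 + 47.92) = 47.92/(s + 59.92).
The closed-loop pole is at s = −59.92.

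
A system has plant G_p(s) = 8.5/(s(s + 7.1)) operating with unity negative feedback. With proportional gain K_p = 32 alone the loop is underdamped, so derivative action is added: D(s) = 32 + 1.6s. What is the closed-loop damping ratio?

Forward path: (32 + 1.6s)·8.5/(s(s+7.1)). The closed-loop characteristic equation is s² + (7.1 + 8.5·1.6)s + 8.5·32 = 0.
That is s² + 20.7s + 272 = 0, so ω_n = 16.49 rad/s and ζ = 20.7/(2·16.49) = 0.6276.

ζ = 0.628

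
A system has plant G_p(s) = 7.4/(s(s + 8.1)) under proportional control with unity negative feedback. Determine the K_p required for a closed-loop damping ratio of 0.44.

Closed-loop characteristic equation: s² + 8.1s + K_p·7.4 = 0.
So ω_n = √(7.4K_p) and 2ζω_n = 8.1, giving ζ = 8.1/(2√(7.4K_p)).
Setting ζ = 0.44: √(7.4K_p) = 8.1/(2·0.44) = 9.205, so K_p = 84.72/7.4 = 11.4.

K_p = 11.4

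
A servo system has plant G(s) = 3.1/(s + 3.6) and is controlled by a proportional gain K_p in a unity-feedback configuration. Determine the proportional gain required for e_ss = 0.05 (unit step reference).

K_p = 22.1

For a type-0 loop with proportional control, e_ss = 1/(1 + K_p·G(0)).
G(0) = 0.8611. Require 1/(1 + K_p·0.8611) = 0.05, so 1 + 0.8611·K_p = 20.
K_p = (20 − 1)/0.8611 = 22.1.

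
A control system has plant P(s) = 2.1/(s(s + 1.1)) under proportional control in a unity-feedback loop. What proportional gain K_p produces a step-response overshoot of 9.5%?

K_p = 0.401

From %OS = 100·exp(−πζ/√(1−ζ²)) = 9.5%, ζ = −ln(0.095)/√(π²+ln²(0.095)) = 0.5996.
Characteristic equation s² + 1.1s + 2.1K_p = 0 gives ζ = 1.1/(2√(2.1K_p)).
Setting ζ = 0.5996: √(2.1K_p) = 1.1/(2·0.5996) = 0.9172, so K_p = 0.8413/2.1 = 0.401.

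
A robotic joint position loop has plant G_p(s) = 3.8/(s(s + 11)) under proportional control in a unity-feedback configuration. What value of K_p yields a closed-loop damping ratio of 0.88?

Closed-loop characteristic equation: s² + 11s + K_p·3.8 = 0.
So ω_n = √(3.8K_p) and 2ζω_n = 11, giving ζ = 11/(2√(3.8K_p)).
Setting ζ = 0.88: √(3.8K_p) = 11/(2·0.88) = 6.25, so K_p = 39.06/3.8 = 10.3.

K_p = 10.3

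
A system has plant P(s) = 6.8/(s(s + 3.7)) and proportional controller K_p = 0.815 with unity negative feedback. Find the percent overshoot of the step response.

1.85%

The closed-loop denominator s² + 3.7s + 5.542 gives ω_n = √5.542 = 2.354 and ζ = 3.7/(2ω_n) = 0.7858.
%OS = 100·exp(−πζ/√(1−ζ²)) = 100·exp(−π·0.7858/√0.3824) = 1.85%.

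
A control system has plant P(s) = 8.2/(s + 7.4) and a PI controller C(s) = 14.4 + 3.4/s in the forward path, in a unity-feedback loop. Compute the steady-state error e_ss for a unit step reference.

0

The open loop C(s)P(s) has a pole at the origin (type 1), so the static position error constant is infinite and e_ss = 1/(1+∞) = 0.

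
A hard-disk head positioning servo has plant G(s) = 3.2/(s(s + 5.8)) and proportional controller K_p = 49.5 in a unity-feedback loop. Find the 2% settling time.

Closed-loop characteristic equation: s² + 5.8s + 158.4 = 0, so ω_n = 12.59 rad/s and ζ = 5.8/(2·12.59) = 0.2304.
2% settling time T_s ≈ 4/(ζω_n) = 4/2.9 = 1.38 s.

T_s ≈ 1.38 s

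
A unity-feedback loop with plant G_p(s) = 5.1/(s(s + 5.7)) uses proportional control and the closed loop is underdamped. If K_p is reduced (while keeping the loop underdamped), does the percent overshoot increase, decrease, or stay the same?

decrease

ζ = 5.7/(2√(5.1K_p)) rises as K_p falls; higher damping means less overshoot.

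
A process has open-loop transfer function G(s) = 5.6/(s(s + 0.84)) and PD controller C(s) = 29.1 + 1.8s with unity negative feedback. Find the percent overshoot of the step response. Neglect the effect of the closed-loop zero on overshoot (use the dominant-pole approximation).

Forward path: (29.1 + 1.8s)·5.6/(s(s+0.84)). The closed-loop characteristic equation is s² + (0.84 + 5.6·1.8)s + 5.6·29.1 = 0.
That is s² + 10.92s + 163 = 0, so ω_n = 12.77 rad/s and ζ = 10.92/(2·12.77) = 0.4277.
%OS = 100·exp(−πζ/√(1−ζ²)) = 22.6%.

22.6%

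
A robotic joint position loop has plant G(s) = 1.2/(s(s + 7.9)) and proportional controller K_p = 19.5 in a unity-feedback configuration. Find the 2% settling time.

T_s ≈ 1.01 s

From 1 + K_pG(s) = 0: s² + 7.9s + 23.4 = 0 ⇒ ω_n = 4.837, ζ = 0.8166.
2% settling time T_s ≈ 4/(ζω_n) = 4/3.95 = 1.01 s.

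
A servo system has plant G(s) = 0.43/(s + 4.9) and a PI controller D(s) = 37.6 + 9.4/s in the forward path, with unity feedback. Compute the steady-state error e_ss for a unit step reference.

The open loop D(s)G(s) has a pole at the origin (type 1), so the static position error constant is infinite and e_ss = 1/(1+∞) = 0.

0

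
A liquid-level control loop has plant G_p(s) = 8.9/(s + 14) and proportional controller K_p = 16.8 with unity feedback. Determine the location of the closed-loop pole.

Closed-loop transfer function: T(s) = K_p·G_p(s)/(1 + K_p·G_p(s)) = 149.5/(s + 14 + 149.5) = 149.5/(s + 163.5).
The closed-loop pole is at s = −163.5.

s = -163.5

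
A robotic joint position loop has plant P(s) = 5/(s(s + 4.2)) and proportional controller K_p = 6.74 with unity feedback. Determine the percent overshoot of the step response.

29.6%

The closed-loop denominator s² + 4.2s + 33.7 gives ω_n = √33.7 = 5.805 and ζ = 4.2/(2ω_n) = 0.3617.
%OS = 100·exp(−πζ/√(1−ζ²)) = 100·exp(−π·0.3617/√0.8691) = 29.6%.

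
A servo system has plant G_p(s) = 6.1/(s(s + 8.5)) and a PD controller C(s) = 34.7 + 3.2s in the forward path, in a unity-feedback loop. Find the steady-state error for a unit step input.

The open loop C(s)G_p(s) has a pole at the origin (type 1), so the static position error constant is infinite and e_ss = 1/(1+∞) = 0.

0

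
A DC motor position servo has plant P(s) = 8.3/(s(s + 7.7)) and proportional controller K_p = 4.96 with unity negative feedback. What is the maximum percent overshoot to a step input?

From 1 + K_pP(s) = 0: s² + 7.7s + 41.17 = 0 ⇒ ω_n = 6.416, ζ = 0.6.
%OS = 100·exp(−πζ/√(1−ζ²)) = 100·exp(−π·0.6/√0.64) = 9.48%.

9.48%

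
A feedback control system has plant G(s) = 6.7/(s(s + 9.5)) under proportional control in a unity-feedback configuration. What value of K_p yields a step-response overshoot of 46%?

K_p = 58.5

From %OS = 100·exp(−πζ/√(1−ζ²)) = 46%, ζ = −ln(0.46)/√(π²+ln²(0.46)) = 0.24.
Characteristic equation s² + 9.5s + 6.7K_p = 0 gives ζ = 9.5/(2√(6.7K_p)).
Setting ζ = 0.24: √(6.7K_p) = 9.5/(2·0.24) = 19.8, so K_p = 391.9/6.7 = 58.5.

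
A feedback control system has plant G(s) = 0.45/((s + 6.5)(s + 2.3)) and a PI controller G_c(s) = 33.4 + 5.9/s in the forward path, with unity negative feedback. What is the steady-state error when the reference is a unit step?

The open loop G_c(s)G(s) has a pole at the origin (type 1), so the static position error constant is infinite and e_ss = 1/(1+∞) = 0.

0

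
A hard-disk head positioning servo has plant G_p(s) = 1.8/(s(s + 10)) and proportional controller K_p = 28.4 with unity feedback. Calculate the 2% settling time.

T_s ≈ 0.8 s

From 1 + K_pG_p(s) = 0: s² + 10s + 51.12 = 0 ⇒ ω_n = 7.15, ζ = 0.6993.
2% settling time T_s ≈ 4/(ζω_n) = 4/5 = 0.8 s.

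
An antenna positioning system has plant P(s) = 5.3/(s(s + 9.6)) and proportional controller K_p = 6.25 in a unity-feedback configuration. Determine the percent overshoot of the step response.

The closed-loop denominator s² + 9.6s + 33.12 gives ω_n = √33.12 = 5.755 and ζ = 9.6/(2ω_n) = 0.834.
%OS = 100·exp(−πζ/√(1−ζ²)) = 100·exp(−π·0.834/√0.3045) = 0.866%.

0.866%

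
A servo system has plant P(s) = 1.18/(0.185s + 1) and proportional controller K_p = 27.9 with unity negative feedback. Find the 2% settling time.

Closed loop: T(s) = K_p·P/(1+K_p·P) = 32.92/(0.185s + 1 + 32.92), with pole at s = −(1 + 32.92)/0.185 = −183.4.
τ = 1/183.4 = 0.005454 s, so 2% settling time ≈ 4τ = 0.0218 s.

T_s ≈ 0.0218 s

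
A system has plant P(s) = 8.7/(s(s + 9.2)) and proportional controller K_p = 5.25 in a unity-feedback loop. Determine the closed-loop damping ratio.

The closed-loop denominator is s(s+9.2) + 5.25·8.7 = s² + 9.2s + 45.67.
So ω_n² = 45.67 ⇒ ω_n = 6.758 rad/s, and ζ = 9.2/(2ω_n) = 0.681.

ζ = 0.681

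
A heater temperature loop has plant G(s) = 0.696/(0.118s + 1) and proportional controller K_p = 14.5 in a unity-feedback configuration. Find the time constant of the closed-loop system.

τ = 0.0106 s

Closed loop: T(s) = K_p·G/(1+K_p·G) = 10.09/(0.118s + 1 + 10.09), with pole at s = −(1 + 10.09)/0.118 = −94.
Closed-loop time constant τ = 1/94 = 0.0106 s.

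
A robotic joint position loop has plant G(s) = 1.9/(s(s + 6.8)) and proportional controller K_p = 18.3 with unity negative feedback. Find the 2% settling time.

T_s ≈ 1.18 s

The closed-loop denominator s² + 6.8s + 34.77 gives ω_n = √34.77 = 5.897 and ζ = 6.8/(2ω_n) = 0.5766.
2% settling time T_s ≈ 4/(ζω_n) = 4/3.4 = 1.18 s.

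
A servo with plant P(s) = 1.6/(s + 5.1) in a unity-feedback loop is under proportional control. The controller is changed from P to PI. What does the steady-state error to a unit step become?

Adding integral action puts a pole at s = 0 in the forward path, raising the system type to 1; a type-1 loop has zero steady-state error to a step.

0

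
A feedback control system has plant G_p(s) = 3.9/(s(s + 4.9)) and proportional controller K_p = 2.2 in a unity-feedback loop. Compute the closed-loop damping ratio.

ζ = 0.836

1 + K_p·G_p(s) = 0 gives s² + 4.9s + 8.58 = 0.
So ω_n² = 8.58 ⇒ ω_n = 2.929 rad/s, and ζ = 4.9/(2ω_n) = 0.836.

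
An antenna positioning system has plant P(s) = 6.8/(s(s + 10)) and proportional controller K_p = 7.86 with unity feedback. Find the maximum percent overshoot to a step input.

5.26%

From 1 + K_pP(s) = 0: s² + 10s + 53.45 = 0 ⇒ ω_n = 7.311, ζ = 0.6839.
%OS = 100·exp(−πζ/√(1−ζ²)) = 100·exp(−π·0.6839/√0.5323) = 5.26%.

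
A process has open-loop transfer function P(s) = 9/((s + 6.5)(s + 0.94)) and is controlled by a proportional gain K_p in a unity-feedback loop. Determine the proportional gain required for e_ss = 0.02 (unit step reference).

K_p = 33.3

Steady-state error for a unit step on this type-0 loop is 1/(1 + K_p·P(0)).
P(0) = 1.473. Require 1/(1 + K_p·1.473) = 0.02, so 1 + 1.473·K_p = 50.
K_p = (50 − 1)/1.473 = 33.3.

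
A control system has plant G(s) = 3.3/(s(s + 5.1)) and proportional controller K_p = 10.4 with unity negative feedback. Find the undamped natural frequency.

ω_n = 5.86 rad/s

The closed-loop denominator is s(s+5.1) + 10.4·3.3 = s² + 5.1s + 34.32.
So ω_n² = 34.32 ⇒ ω_n = 5.858 rad/s, and ζ = 5.1/(2ω_n) = 0.435.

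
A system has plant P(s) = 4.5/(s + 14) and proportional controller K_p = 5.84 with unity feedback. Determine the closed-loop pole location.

Closed-loop transfer function: T(s) = K_p·P(s)/(1 + K_p·P(s)) = 26.28/(s + 14 + 26.28) = 26.28/(s + 40.28).
The closed-loop pole is at s = −40.28.

s = -40.28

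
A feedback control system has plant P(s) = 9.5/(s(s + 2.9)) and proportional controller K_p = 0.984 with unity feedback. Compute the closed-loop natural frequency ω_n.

With unity feedback the closed-loop characteristic equation is s² + 2.9s + 0.984·9.5 = s² + 2.9s + 9.348 = 0.
Matching s² + 2ζω_n s + ω_n²: ω_n = √9.348 = 3.057 rad/s and 2ζω_n = 2.9, so ζ = 2.9/(2·3.057) = 0.474.

ω_n = 3.06 rad/s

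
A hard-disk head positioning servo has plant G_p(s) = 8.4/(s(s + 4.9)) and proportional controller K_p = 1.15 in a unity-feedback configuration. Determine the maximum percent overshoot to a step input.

1.79%

The closed-loop denominator s² + 4.9s + 9.66 gives ω_n = √9.66 = 3.108 and ζ = 4.9/(2ω_n) = 0.7883.
%OS = 100·exp(−πζ/√(1−ζ²)) = 100·exp(−π·0.7883/√0.3786) = 1.79%.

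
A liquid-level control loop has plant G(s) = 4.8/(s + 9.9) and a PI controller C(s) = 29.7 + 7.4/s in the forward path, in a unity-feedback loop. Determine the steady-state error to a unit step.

0

The open loop C(s)G(s) has a pole at the origin (type 1), so the static position error constant is infinite and e_ss = 1/(1+∞) = 0.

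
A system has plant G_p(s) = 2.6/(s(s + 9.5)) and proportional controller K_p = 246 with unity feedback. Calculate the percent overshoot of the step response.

From 1 + K_pG_p(s) = 0: s² + 9.5s + 639.6 = 0 ⇒ ω_n = 25.29, ζ = 0.1878.
%OS = 100·exp(−πζ/√(1−ζ²)) = 100·exp(−π·0.1878/√0.9647) = 54.8%.

54.8%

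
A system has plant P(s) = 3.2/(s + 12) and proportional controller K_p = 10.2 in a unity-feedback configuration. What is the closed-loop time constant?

Closed-loop transfer function: T(s) = K_p·P(s)/(1 + K_p·P(s)) = 32.64/(s + 12 + 32.64) = 32.64/(s + 44.64).
Time constant τ = 1/44.64 = 0.0224 s.

τ = 0.0224 s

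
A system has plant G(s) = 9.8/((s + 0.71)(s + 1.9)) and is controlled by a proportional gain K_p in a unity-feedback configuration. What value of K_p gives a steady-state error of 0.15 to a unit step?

The loop is type 0, so e_ss(step) = 1/(1 + K_pos) with K_pos = K_p·G(0).
G(0) = 7.265. Require 1/(1 + K_p·7.265) = 0.15, so 1 + 7.265·K_p = 6.667.
K_p = (6.667 − 1)/7.265 = 0.78.

K_p = 0.78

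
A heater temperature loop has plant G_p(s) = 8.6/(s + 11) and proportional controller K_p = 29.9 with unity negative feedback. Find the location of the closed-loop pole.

Closed-loop transfer function: T(s) = K_p·G_p(s)/(1 + K_p·G_p(s)) = 257.1/(s + 11 + 257.1) = 257.1/(s + 268.1).
The closed-loop pole is at s = −268.1.

s = -268.1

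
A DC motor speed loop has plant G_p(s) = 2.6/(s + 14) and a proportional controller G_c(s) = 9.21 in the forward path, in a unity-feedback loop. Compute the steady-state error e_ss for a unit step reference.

0.369

The loop is type 0. Static position error constant K_pos = G_c(0)·G_p(0) = 9.21·0.1857 = 1.71.
Steady-state error to a unit step: e_ss = 1/(1+K_pos) = 1/2.71 = 0.369.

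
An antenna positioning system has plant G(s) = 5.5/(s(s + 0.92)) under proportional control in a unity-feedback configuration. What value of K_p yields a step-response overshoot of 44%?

From %OS = 100·exp(−πζ/√(1−ζ²)) = 44%, ζ = −ln(0.44)/√(π²+ln²(0.44)) = 0.2528.
Characteristic equation s² + 0.92s + 5.5K_p = 0 gives ζ = 0.92/(2√(5.5K_p)).
Setting ζ = 0.2528: √(5.5K_p) = 0.92/(2·0.2528) = 1.819, so K_p = 3.31/5.5 = 0.602.

K_p = 0.602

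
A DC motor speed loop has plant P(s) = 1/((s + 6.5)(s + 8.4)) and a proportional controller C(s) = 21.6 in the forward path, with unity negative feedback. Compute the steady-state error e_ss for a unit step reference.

0.717

The loop is type 0. Static position error constant K_pos = C(0)·P(0) = 21.6·0.01832 = 0.3956.
Steady-state error to a unit step: e_ss = 1/(1+K_pos) = 1/1.396 = 0.717.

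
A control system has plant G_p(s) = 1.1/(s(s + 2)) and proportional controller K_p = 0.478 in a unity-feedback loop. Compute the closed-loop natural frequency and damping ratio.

The closed-loop denominator is s(s+2) + 0.478·1.1 = s² + 2s + 0.5258.
So ω_n² = 0.5258 ⇒ ω_n = 0.7251 rad/s, and ζ = 2/(2ω_n) = 1.38.

ω_n = 0.725 rad/s, ζ = 1.38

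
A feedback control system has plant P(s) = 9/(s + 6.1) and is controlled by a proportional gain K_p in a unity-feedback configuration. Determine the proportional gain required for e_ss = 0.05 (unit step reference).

For a type-0 loop with proportional control, e_ss = 1/(1 + K_p·P(0)).
P(0) = 1.475. Require 1/(1 + K_p·1.475) = 0.05, so 1 + 1.475·K_p = 20.
K_p = (20 − 1)/1.475 = 12.9.

K_p = 12.9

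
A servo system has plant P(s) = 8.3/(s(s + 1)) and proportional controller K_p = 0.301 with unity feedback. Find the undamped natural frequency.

The closed-loop denominator is s(s+1) + 0.301·8.3 = s² + 1s + 2.498.
Matching s² + 2ζω_n s + ω_n²: ω_n = √2.498 = 1.581 rad/s and 2ζω_n = 1, so ζ = 1/(2·1.581) = 0.316.

ω_n = 1.58 rad/s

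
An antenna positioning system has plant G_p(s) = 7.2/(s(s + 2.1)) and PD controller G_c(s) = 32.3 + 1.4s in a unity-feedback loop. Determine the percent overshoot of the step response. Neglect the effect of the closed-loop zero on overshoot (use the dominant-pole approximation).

Forward path: (32.3 + 1.4s)·7.2/(s(s+2.1)). The closed-loop characteristic equation is s² + (2.1 + 7.2·1.4)s + 7.2·32.3 = 0.
That is s² + 12.18s + 232.6 = 0, so ω_n = 15.25 rad/s and ζ = 12.18/(2·15.25) = 0.3993.
%OS = 100·exp(−πζ/√(1−ζ²)) = 25.5%.

25.5%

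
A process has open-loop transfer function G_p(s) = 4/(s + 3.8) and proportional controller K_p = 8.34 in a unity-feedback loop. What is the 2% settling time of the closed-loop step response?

Closed-loop transfer function: T(s) = K_p·G_p(s)/(1 + K_p·G_p(s)) = 33.36/(s + 3.8 + 33.36) = 33.36/(s + 37.16).
Time constant τ = 1/37.16 = 0.02691 s, so the 2% settling time is about 4τ = 0.108 s.

T_s ≈ 0.108 s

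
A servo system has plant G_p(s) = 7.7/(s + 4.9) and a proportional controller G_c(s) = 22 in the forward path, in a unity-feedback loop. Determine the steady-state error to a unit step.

0.0281

The loop is type 0. Static position error constant K_pos = G_c(0)·G_p(0) = 22·1.571 = 34.57.
Steady-state error to a unit step: e_ss = 1/(1+K_pos) = 1/35.57 = 0.0281.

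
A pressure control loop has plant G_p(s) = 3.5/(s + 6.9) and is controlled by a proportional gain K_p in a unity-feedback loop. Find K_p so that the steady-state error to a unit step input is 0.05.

Steady-state error for a unit step on this type-0 loop is 1/(1 + K_p·G_p(0)).
G_p(0) = 0.5072. Require 1/(1 + K_p·0.5072) = 0.05, so 1 + 0.5072·K_p = 20.
K_p = (20 − 1)/0.5072 = 37.5.

K_p = 37.5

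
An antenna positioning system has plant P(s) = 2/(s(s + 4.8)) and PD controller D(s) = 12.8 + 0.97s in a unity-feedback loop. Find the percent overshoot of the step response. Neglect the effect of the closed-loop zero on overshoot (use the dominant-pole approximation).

6.05%

Forward path: (12.8 + 0.97s)·2/(s(s+4.8)). The closed-loop characteristic equation is s² + (4.8 + 2·0.97)s + 2·12.8 = 0.
That is s² + 6.74s + 25.6 = 0, so ω_n = 5.06 rad/s and ζ = 6.74/(2·5.06) = 0.6661.
%OS = 100·exp(−πζ/√(1−ζ²)) = 6.05%.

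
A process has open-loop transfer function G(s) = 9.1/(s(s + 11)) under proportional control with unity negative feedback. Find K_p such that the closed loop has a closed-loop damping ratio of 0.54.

K_p = 11.4

Closed-loop characteristic equation: s² + 11s + K_p·9.1 = 0.
So ω_n = √(9.1K_p) and 2ζω_n = 11, giving ζ = 11/(2√(9.1K_p)).
Setting ζ = 0.54: √(9.1K_p) = 11/(2·0.54) = 10.19, so K_p = 103.7/9.1 = 11.4.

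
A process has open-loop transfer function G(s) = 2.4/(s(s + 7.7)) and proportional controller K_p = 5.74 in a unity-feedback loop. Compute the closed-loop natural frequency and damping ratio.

ω_n = 3.71 rad/s, ζ = 1.04

1 + K_p·G(s) = 0 gives s² + 7.7s + 13.78 = 0.
Matching s² + 2ζω_n s + ω_n²: ω_n = √13.78 = 3.712 rad/s and 2ζω_n = 7.7, so ζ = 7.7/(2·3.712) = 1.04.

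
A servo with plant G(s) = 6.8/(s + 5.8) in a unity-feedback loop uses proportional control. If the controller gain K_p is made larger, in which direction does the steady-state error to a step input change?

The position error constant K_pos = K_p·G(0) grows with K_p, and e_ss = 1/(1+K_pos) falls.

decrease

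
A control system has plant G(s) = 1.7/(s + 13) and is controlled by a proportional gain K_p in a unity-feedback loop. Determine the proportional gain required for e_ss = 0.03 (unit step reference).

Steady-state error for a unit step on this type-0 loop is 1/(1 + K_p·G(0)).
G(0) = 0.1308. Require 1/(1 + K_p·0.1308) = 0.03, so 1 + 0.1308·K_p = 33.33.
K_p = (33.33 − 1)/0.1308 = 247.

K_p = 247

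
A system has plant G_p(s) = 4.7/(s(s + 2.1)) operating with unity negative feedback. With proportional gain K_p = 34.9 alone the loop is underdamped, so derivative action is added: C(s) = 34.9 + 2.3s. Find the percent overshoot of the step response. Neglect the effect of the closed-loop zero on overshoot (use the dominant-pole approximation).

16%

Forward path: (34.9 + 2.3s)·4.7/(s(s+2.1)). The closed-loop characteristic equation is s² + (2.1 + 4.7·2.3)s + 4.7·34.9 = 0.
That is s² + 12.91s + 164 = 0, so ω_n = 12.81 rad/s and ζ = 12.91/(2·12.81) = 0.504.
%OS = 100·exp(−πζ/√(1−ζ²)) = 16%.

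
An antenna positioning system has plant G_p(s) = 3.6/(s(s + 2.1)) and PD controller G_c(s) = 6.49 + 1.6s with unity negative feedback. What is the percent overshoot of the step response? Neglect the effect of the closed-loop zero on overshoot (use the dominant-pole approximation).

Forward path: (6.49 + 1.6s)·3.6/(s(s+2.1)). The closed-loop characteristic equation is s² + (2.1 + 3.6·1.6)s + 3.6·6.49 = 0.
That is s² + 7.86s + 23.36 = 0, so ω_n = 4.834 rad/s and ζ = 7.86/(2·4.834) = 0.8131.
%OS = 100·exp(−πζ/√(1−ζ²)) = 1.24%.

1.24%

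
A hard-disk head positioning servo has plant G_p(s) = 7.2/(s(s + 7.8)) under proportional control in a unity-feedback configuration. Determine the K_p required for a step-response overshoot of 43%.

K_p = 31.4

From %OS = 100·exp(−πζ/√(1−ζ²)) = 43%, ζ = −ln(0.43)/√(π²+ln²(0.43)) = 0.2594.
Characteristic equation s² + 7.8s + 7.2K_p = 0 gives ζ = 7.8/(2√(7.2K_p)).
Setting ζ = 0.2594: √(7.2K_p) = 7.8/(2·0.2594) = 15.03, so K_p = 226/7.2 = 31.4.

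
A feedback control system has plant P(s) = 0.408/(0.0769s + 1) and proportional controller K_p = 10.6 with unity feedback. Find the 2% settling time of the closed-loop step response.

T_s ≈ 0.0578 s

Closed loop: T(s) = K_p·P/(1+K_p·P) = 4.325/(0.0769s + 1 + 4.325), with pole at s = −(1 + 4.325)/0.0769 = −69.24.
τ = 1/69.24 = 0.01444 s, so 2% settling time ≈ 4τ = 0.0578 s.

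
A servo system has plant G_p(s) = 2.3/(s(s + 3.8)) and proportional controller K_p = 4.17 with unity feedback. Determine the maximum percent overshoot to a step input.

8.71%

From 1 + K_pG_p(s) = 0: s² + 3.8s + 9.591 = 0 ⇒ ω_n = 3.097, ζ = 0.6135.
%OS = 100·exp(−πζ/√(1−ζ²)) = 100·exp(−π·0.6135/√0.6236) = 8.71%.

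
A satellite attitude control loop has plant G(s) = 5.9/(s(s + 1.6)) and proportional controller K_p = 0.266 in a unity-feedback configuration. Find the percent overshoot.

From 1 + K_pG(s) = 0: s² + 1.6s + 1.569 = 0 ⇒ ω_n = 1.253, ζ = 0.6386.
%OS = 100·exp(−πζ/√(1−ζ²)) = 100·exp(−π·0.6386/√0.5922) = 7.38%.

7.38%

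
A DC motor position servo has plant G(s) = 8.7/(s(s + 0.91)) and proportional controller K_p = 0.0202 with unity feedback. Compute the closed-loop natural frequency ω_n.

ω_n = 0.419 rad/s

1 + K_p·G(s) = 0 gives s² + 0.91s + 0.1757 = 0.
So ω_n² = 0.1757 ⇒ ω_n = 0.4192 rad/s, and ζ = 0.91/(2ω_n) = 1.09.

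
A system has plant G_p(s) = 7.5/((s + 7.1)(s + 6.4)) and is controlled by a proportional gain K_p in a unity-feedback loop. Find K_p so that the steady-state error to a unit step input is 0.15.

For a type-0 loop with proportional control, e_ss = 1/(1 + K_p·G_p(0)).
G_p(0) = 0.1651. Require 1/(1 + K_p·0.1651) = 0.15, so 1 + 0.1651·K_p = 6.667.
K_p = (6.667 − 1)/0.1651 = 34.3.

K_p = 34.3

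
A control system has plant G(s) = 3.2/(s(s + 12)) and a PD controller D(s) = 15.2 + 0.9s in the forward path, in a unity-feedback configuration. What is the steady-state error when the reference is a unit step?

0

The open loop D(s)G(s) has a pole at the origin (type 1), so the static position error constant is infinite and e_ss = 1/(1+∞) = 0.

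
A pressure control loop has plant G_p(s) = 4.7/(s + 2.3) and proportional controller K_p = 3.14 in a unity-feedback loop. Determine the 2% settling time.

T_s ≈ 0.234 s

Closed-loop transfer function: T(s) = K_p·G_p(s)/(1 + K_p·G_p(s)) = 14.76/(s + 2.3 + 14.76) = 14.76/(s + 17.06).
Time constant τ = 1/17.06 = 0.05862 s, so the 2% settling time is about 4τ = 0.234 s.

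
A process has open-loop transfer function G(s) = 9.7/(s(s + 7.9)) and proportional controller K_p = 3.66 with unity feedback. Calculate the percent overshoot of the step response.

6.19%

Closed-loop characteristic equation: s² + 7.9s + 35.5 = 0, so ω_n = 5.958 rad/s and ζ = 7.9/(2·5.958) = 0.6629.
%OS = 100·exp(−πζ/√(1−ζ²)) = 100·exp(−π·0.6629/√0.5605) = 6.19%.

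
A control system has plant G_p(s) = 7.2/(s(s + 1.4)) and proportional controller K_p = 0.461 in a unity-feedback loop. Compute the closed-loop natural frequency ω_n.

ω_n = 1.82 rad/s

1 + K_p·G_p(s) = 0 gives s² + 1.4s + 3.319 = 0.
So ω_n² = 3.319 ⇒ ω_n = 1.822 rad/s, and ζ = 1.4/(2ω_n) = 0.384.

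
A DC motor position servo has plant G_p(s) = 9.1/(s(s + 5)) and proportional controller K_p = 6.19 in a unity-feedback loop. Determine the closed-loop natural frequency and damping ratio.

ω_n = 7.51 rad/s, ζ = 0.333

1 + K_p·G_p(s) = 0 gives s² + 5s + 56.33 = 0.
Matching s² + 2ζω_n s + ω_n²: ω_n = √56.33 = 7.505 rad/s and 2ζω_n = 5, so ζ = 5/(2·7.505) = 0.333.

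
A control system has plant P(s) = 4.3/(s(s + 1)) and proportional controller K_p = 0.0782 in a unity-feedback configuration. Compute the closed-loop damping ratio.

The closed-loop denominator is s(s+1) + 0.0782·4.3 = s² + 1s + 0.3363.
So ω_n² = 0.3363 ⇒ ω_n = 0.5799 rad/s, and ζ = 1/(2ω_n) = 0.862.

ζ = 0.862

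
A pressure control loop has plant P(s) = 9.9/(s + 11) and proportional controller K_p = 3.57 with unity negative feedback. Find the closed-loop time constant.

Closed-loop transfer function: T(s) = K_p·P(s)/(1 + K_p·P(s)) = 35.34/(s + 11 + 35.34) = 35.34/(s + 46.34).
Time constant τ = 1/46.34 = 0.0216 s.

τ = 0.0216 s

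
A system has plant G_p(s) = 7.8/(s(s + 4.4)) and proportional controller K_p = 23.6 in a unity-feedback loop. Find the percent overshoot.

The closed-loop denominator s² + 4.4s + 184.1 gives ω_n = √184.1 = 13.57 and ζ = 4.4/(2ω_n) = 0.1622.
%OS = 100·exp(−πζ/√(1−ζ²)) = 100·exp(−π·0.1622/√0.9737) = 59.7%.

59.7%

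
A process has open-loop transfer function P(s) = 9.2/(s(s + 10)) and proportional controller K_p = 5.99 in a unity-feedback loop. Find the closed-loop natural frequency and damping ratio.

The closed-loop denominator is s(s+10) + 5.99·9.2 = s² + 10s + 55.11.
Matching s² + 2ζω_n s + ω_n²: ω_n = √55.11 = 7.423 rad/s and 2ζω_n = 10, so ζ = 10/(2·7.423) = 0.674.

ω_n = 7.42 rad/s, ζ = 0.674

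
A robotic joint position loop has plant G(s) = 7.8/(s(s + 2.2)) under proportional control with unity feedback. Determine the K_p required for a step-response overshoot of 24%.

From %OS = 100·exp(−πζ/√(1−ζ²)) = 24%, ζ = −ln(0.24)/√(π²+ln²(0.24)) = 0.4136.
Characteristic equation s² + 2.2s + 7.8K_p = 0 gives ζ = 2.2/(2√(7.8K_p)).
Setting ζ = 0.4136: √(7.8K_p) = 2.2/(2·0.4136) = 2.66, so K_p = 7.074/7.8 = 0.907.

K_p = 0.907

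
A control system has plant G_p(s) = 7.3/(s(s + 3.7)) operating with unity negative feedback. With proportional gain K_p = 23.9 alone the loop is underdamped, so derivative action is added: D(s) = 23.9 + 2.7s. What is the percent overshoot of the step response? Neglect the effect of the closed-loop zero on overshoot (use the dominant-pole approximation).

Forward path: (23.9 + 2.7s)·7.3/(s(s+3.7)). The closed-loop characteristic equation is s² + (3.7 + 7.3·2.7)s + 7.3·23.9 = 0.
That is s² + 23.41s + 174.5 = 0, so ω_n = 13.21 rad/s and ζ = 23.41/(2·13.21) = 0.8862.
%OS = 100·exp(−πζ/√(1−ζ²)) = 0.246%.

0.246%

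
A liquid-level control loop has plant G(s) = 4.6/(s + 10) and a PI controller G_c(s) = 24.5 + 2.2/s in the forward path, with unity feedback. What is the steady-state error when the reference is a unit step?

0

The open loop G_c(s)G(s) has a pole at the origin (type 1), so the static position error constant is infinite and e_ss = 1/(1+∞) = 0.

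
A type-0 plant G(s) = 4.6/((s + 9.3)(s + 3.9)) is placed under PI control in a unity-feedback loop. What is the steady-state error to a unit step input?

The PI controller's integrator makes the forward path type 1, so e_ss to a step is zero.

0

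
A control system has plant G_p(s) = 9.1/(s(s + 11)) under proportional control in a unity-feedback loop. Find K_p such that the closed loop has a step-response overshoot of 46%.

K_p = 57.7

From %OS = 100·exp(−πζ/√(1−ζ²)) = 46%, ζ = −ln(0.46)/√(π²+ln²(0.46)) = 0.24.
Characteristic equation s² + 11s + 9.1K_p = 0 gives ζ = 11/(2√(9.1K_p)).
Setting ζ = 0.24: √(9.1K_p) = 11/(2·0.24) = 22.92, so K_p = 525.4/9.1 = 57.7.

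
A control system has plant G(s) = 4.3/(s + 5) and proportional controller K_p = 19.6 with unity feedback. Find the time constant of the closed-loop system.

Closed-loop transfer function: T(s) = K_p·G(s)/(1 + K_p·G(s)) = 84.28/(s + 5 + 84.28) = 84.28/(s + 89.28).
Time constant τ = 1/89.28 = 0.0112 s.

τ = 0.0112 s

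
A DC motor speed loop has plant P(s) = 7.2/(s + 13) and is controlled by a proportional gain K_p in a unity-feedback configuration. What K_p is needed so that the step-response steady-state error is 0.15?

Steady-state error for a unit step on this type-0 loop is 1/(1 + K_p·P(0)).
P(0) = 0.5538. Require 1/(1 + K_p·0.5538) = 0.15, so 1 + 0.5538·K_p = 6.667.
K_p = (6.667 − 1)/0.5538 = 10.2.

K_p = 10.2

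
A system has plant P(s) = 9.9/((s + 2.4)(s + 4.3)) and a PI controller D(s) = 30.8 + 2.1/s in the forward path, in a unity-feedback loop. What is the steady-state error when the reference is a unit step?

0

The open loop D(s)P(s) has a pole at the origin (type 1), so the static position error constant is infinite and e_ss = 1/(1+∞) = 0.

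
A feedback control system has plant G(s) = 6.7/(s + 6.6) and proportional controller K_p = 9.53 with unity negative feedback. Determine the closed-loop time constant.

τ = 0.0142 s

Closed-loop transfer function: T(s) = K_p·G(s)/(1 + K_p·G(s)) = 63.85/(s + 6.6 + 63.85) = 63.85/(s + 70.45).
Time constant τ = 1/70.45 = 0.0142 s.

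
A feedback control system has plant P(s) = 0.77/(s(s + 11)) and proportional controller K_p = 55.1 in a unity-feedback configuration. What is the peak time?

T_p = 0.9 s

From 1 + K_pP(s) = 0: s² + 11s + 42.43 = 0 ⇒ ω_n = 6.514, ζ = 0.8444.
Damped frequency ω_d = ω_n√(1−ζ²) = 3.49 rad/s, so peak time T_p = π/ω_d = 0.9 s.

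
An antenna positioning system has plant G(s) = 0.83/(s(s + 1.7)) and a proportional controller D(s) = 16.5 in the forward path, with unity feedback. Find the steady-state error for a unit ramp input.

0.124

The loop has one pole at the origin (type 1). Velocity error constant K_v = lim_{s→0} s·D(s)G(s) = 16.5·0.83/1.7 = 8.056.
Steady-state error to a unit ramp: e_ss = 1/K_v = 0.124.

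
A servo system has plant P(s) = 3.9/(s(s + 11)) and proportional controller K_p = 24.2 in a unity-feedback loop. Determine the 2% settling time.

T_s ≈ 0.727 s

The closed-loop denominator s² + 11s + 94.38 gives ω_n = √94.38 = 9.715 and ζ = 11/(2ω_n) = 0.5661.
2% settling time T_s ≈ 4/(ζω_n) = 4/5.5 = 0.727 s.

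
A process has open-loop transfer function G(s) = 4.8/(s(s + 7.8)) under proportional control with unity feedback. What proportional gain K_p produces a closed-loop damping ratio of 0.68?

Closed-loop characteristic equation: s² + 7.8s + K_p·4.8 = 0.
So ω_n = √(4.8K_p) and 2ζω_n = 7.8, giving ζ = 7.8/(2√(4.8K_p)).
Setting ζ = 0.68: √(4.8K_p) = 7.8/(2·0.68) = 5.735, so K_p = 32.89/4.8 = 6.85.

K_p = 6.85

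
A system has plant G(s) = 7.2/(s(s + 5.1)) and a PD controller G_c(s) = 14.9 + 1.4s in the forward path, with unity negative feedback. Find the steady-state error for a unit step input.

0

The open loop G_c(s)G(s) has a pole at the origin (type 1), so the static position error constant is infinite and e_ss = 1/(1+∞) = 0.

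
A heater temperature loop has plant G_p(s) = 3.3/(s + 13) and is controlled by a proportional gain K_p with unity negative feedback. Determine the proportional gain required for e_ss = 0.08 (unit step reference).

K_p = 45.3

Steady-state error for a unit step on this type-0 loop is 1/(1 + K_p·G_p(0)).
G_p(0) = 0.2538. Require 1/(1 + K_p·0.2538) = 0.08, so 1 + 0.2538·K_p = 12.5.
K_p = (12.5 − 1)/0.2538 = 45.3.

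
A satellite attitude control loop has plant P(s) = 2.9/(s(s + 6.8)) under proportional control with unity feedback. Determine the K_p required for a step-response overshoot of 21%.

K_p = 20.1

From %OS = 100·exp(−πζ/√(1−ζ²)) = 21%, ζ = −ln(0.21)/√(π²+ln²(0.21)) = 0.4449.
Characteristic equation s² + 6.8s + 2.9K_p = 0 gives ζ = 6.8/(2√(2.9K_p)).
Setting ζ = 0.4449: √(2.9K_p) = 6.8/(2·0.4449) = 7.642, so K_p = 58.4/2.9 = 20.1.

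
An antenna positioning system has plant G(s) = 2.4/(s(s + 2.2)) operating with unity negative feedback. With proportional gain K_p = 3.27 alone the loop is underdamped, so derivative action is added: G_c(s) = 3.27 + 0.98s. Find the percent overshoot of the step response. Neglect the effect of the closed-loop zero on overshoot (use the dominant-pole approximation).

1.26%

Forward path: (3.27 + 0.98s)·2.4/(s(s+2.2)). The closed-loop characteristic equation is s² + (2.2 + 2.4·0.98)s + 2.4·3.27 = 0.
That is s² + 4.552s + 7.848 = 0, so ω_n = 2.801 rad/s and ζ = 4.552/(2·2.801) = 0.8124.
%OS = 100·exp(−πζ/√(1−ζ²)) = 1.26%.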